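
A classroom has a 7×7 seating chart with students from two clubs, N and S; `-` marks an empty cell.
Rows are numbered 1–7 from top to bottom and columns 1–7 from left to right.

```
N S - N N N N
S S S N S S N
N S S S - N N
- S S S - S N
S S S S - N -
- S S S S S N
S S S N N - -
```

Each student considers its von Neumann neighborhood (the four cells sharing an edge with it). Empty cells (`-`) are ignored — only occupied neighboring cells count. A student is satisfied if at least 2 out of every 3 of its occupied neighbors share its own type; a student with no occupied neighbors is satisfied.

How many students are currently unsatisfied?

15

Row 1: (1,1)N 0/2 unhappy · (1,2)S 1/2 unhappy · (1,4)N 2/2 ok · (1,5)N 2/3 ok · (1,6)N 2/3 ok · (1,7)N 2/2 ok
Row 2: (2,1)S 1/3 unhappy · (2,2)S 4/4 ok · (2,3)S 2/3 ok · (2,4)N 1/4 unhappy · (2,5)S 1/3 unhappy · (2,6)S 1/4 unhappy · (2,7)N 2/3 ok
Row 3: (3,1)N 0/2 unhappy · (3,2)S 3/4 ok · (3,3)S 4/4 ok · (3,4)S 2/3 ok · (3,6)N 1/3 unhappy · (3,7)N 3/3 ok
Row 4: (4,2)S 3/3 ok · (4,3)S 4/4 ok · (4,4)S 3/3 ok · (4,6)S 0/3 unhappy · (4,7)N 1/2 unhappy
Row 5: (5,1)S 1/1 ok · (5,2)S 4/4 ok · (5,3)S 4/4 ok · (5,4)S 3/3 ok · (5,6)N 0/2 unhappy
Row 6: (6,2)S 3/3 ok · (6,3)S 4/4 ok · (6,4)S 3/4 ok · (6,5)S 2/3 ok · (6,6)S 1/3 unhappy · (6,7)N 0/1 unhappy
Row 7: (7,1)S 1/1 ok · (7,2)S 3/3 ok · (7,3)S 2/3 ok · (7,4)N 1/3 unhappy · (7,5)N 1/2 unhappy
Unsatisfied: (1,1), (1,2), (2,1), (2,4), (2,5), (2,6), (3,1), (3,6), (4,6), (4,7), (5,6), (6,6), (6,7), (7,4), (7,5) — 15 in total.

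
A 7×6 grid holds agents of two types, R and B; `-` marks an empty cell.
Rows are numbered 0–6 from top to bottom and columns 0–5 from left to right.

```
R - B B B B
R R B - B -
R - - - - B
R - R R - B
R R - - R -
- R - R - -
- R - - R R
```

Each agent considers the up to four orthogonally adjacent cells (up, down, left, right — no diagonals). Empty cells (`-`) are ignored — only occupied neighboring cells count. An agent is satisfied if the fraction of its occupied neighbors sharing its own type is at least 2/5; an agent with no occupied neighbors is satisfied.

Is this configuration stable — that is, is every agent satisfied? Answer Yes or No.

(0,0)R 1/1 ✓
(0,2)B 2/2 ✓
(0,3)B 2/2 ✓
(0,4)B 3/3 ✓
(0,5)B 1/1 ✓
(1,0)R 3/3 ✓
(1,1)R 1/2 ✓
(1,2)B 1/2 ✓
(1,4)B 1/1 ✓
(2,0)R 2/2 ✓
(2,5)B 1/1 ✓
(3,0)R 2/2 ✓
(3,2)R 1/1 ✓
(3,3)R 1/1 ✓
(3,5)B 1/1 ✓
(4,0)R 2/2 ✓
(4,1)R 2/2 ✓
(4,4)R 0/0 ✓
(5,1)R 2/2 ✓
(5,3)R 0/0 ✓
(6,1)R 1/1 ✓
(6,4)R 1/1 ✓
(6,5)R 1/1 ✓
All meet the threshold, so the configuration is stable.

Yes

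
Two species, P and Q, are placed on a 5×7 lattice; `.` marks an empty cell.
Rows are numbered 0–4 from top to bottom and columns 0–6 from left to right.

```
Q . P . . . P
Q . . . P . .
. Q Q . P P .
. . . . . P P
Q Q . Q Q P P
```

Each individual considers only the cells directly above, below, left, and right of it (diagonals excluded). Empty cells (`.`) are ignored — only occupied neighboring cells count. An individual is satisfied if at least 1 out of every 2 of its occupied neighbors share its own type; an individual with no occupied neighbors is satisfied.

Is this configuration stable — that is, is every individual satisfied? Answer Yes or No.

Yes

Row 0: (0,0)Q 1/1 ok · (0,2)P 0/0 ok · (0,6)P 0/0 ok
Row 1: (1,0)Q 1/1 ok · (1,4)P 1/1 ok
Row 2: (2,1)Q 1/1 ok · (2,2)Q 1/1 ok · (2,4)P 2/2 ok · (2,5)P 2/2 ok
Row 3: (3,5)P 3/3 ok · (3,6)P 2/2 ok
Row 4: (4,0)Q 1/1 ok · (4,1)Q 1/1 ok · (4,3)Q 1/1 ok · (4,4)Q 1/2 ok · (4,5)P 2/3 ok · (4,6)P 2/2 ok
All meet the threshold, so the configuration is stable.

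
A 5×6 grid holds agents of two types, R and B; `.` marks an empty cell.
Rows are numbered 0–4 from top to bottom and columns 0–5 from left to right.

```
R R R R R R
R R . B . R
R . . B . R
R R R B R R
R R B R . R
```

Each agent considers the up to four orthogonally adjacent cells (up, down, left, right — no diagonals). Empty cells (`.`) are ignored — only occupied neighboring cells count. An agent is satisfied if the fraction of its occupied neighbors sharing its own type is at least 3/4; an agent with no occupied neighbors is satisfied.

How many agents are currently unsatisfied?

8

(0,0)R 2/2 satisfied
(0,1)R 3/3 satisfied
(0,2)R 2/2 satisfied
(0,3)R 2/3 not
(0,4)R 2/2 satisfied
(0,5)R 2/2 satisfied
(1,0)R 3/3 satisfied
(1,1)R 2/2 satisfied
(1,3)B 1/2 not
(1,5)R 2/2 satisfied
(2,0)R 2/2 satisfied
(2,3)B 2/2 satisfied
(2,5)R 2/2 satisfied
(3,0)R 3/3 satisfied
(3,1)R 3/3 satisfied
(3,2)R 1/3 not
(3,3)B 1/4 not
(3,4)R 1/2 not
(3,5)R 3/3 satisfied
(4,0)R 2/2 satisfied
(4,1)R 2/3 not
(4,2)B 0/3 not
(4,3)R 0/2 not
(4,5)R 1/1 satisfied
Unsatisfied: (0,3), (1,3), (3,2), (3,3), (3,4), (4,1), (4,2), (4,3) — 8 in total.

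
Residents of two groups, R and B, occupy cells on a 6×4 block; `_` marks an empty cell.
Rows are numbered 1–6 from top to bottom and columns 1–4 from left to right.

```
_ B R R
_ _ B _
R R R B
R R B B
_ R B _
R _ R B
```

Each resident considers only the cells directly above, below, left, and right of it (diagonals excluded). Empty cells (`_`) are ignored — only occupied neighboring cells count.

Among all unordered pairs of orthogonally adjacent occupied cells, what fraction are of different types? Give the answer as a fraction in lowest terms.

Scan each occupied cell's neighbors to the right and below so each pair is counted once.
From row 1: 2 unlike of 3 pairs (running 2/3).
From row 2: 1 unlike of 1 pairs (running 3/4).
From row 3: 2 unlike of 7 pairs (running 5/11).
From row 4: 1 unlike of 5 pairs (running 6/16).
From row 5: 2 unlike of 2 pairs (running 8/18).
From row 6: 1 unlike of 1 pairs (running 9/19).
Total adjacent occupied pairs: 19; unlike-type pairs: 9.
9/19 is already in lowest terms.

9/19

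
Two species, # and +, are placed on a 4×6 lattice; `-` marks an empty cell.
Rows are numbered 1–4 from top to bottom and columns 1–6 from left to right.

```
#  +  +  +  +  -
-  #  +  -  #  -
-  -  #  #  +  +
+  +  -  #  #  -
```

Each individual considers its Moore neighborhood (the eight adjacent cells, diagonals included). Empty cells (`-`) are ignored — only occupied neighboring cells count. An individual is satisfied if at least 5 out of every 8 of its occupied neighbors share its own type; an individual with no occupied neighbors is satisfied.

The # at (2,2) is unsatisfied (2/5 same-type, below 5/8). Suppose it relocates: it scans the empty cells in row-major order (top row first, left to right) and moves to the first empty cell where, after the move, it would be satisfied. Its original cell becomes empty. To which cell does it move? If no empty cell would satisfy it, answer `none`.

Vacating (2,2). Empty cells in order:
  (1,6): 1/2 same-type → still unsatisfied.
  (2,1): 1/2 same-type → still unsatisfied.
  (2,4): 3/8 same-type → still unsatisfied.
  (2,6): 1/4 same-type → still unsatisfied.
  (3,1): 0/2 same-type → still unsatisfied.
  (3,2): 1/4 same-type → still unsatisfied.
  (4,3): 3/4 same-type → satisfied — stop here.

(4,3)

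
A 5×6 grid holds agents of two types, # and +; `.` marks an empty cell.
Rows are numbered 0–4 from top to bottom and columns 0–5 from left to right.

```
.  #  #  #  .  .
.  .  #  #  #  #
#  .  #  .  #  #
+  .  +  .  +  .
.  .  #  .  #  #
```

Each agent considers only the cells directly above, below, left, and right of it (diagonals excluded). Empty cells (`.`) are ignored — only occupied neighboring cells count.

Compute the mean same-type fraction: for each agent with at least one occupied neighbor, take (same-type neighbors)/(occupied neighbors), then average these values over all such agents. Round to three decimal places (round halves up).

0.627

(0,1)# 1/1
(0,2)# 3/3
(0,3)# 2/2
(1,2)# 3/3
(1,3)# 3/3
(1,4)# 3/3
(1,5)# 2/2
(2,0)# 0/1
(2,2)# 1/2
(2,4)# 2/3
(2,5)# 2/2
(3,0)+ 0/1
(3,2)+ 0/2
(3,4)+ 0/2
(4,2)# 0/1
(4,4)# 1/2
(4,5)# 1/1
Sum over 17 agents: 1/1 + 3/3 + 2/2 + 3/3 + 3/3 + 3/3 + 2/2 + 0/1 + 1/2 + 2/3 + 2/2 + 0/1 + 0/2 + 0/2 + 0/1 + 1/2 + 1/1 = 32/3; mean = 32/3 ÷ 17 = 32/51 = 0.627450… → 0.627.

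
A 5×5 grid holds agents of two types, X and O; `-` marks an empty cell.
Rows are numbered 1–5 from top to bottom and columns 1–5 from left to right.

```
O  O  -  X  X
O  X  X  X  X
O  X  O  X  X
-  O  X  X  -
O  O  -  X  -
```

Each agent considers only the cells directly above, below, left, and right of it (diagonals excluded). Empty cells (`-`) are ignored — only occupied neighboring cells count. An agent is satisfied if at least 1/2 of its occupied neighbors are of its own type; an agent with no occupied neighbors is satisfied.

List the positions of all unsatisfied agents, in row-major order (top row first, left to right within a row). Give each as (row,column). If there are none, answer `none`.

Row 1: (1,1)O 2/2 satisfied · (1,2)O 1/2 satisfied · (1,4)X 2/2 satisfied · (1,5)X 2/2 satisfied
Row 2: (2,1)O 2/3 satisfied · (2,2)X 2/4 satisfied · (2,3)X 2/3 satisfied · (2,4)X 4/4 satisfied · (2,5)X 3/3 satisfied
Row 3: (3,1)O 1/2 satisfied · (3,2)X 1/4 not · (3,3)O 0/4 not · (3,4)X 3/4 satisfied · (3,5)X 2/2 satisfied
Row 4: (4,2)O 1/3 not · (4,3)X 1/3 not · (4,4)X 3/3 satisfied
Row 5: (5,1)O 1/1 satisfied · (5,2)O 2/2 satisfied · (5,4)X 1/1 satisfied

(3,2), (3,3), (4,2), (4,3)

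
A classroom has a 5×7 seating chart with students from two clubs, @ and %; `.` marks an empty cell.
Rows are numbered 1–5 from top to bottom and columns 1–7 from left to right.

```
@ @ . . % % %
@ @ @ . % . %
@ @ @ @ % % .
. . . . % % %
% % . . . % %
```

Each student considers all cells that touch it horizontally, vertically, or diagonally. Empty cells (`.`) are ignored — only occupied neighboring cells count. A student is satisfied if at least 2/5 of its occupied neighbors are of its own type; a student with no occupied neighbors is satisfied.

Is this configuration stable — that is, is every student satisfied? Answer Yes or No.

(1,1)@ 3/3 ok
(1,2)@ 4/4 ok
(1,5)% 2/2 ok
(1,6)% 4/4 ok
(1,7)% 2/2 ok
(2,1)@ 5/5 ok
(2,2)@ 7/7 ok
(2,3)@ 5/5 ok
(2,5)% 4/5 ok
(2,7)% 3/3 ok
(3,1)@ 3/3 ok
(3,2)@ 5/5 ok
(3,3)@ 4/4 ok
(3,4)@ 2/5 ok
(3,5)% 4/5 ok
(3,6)% 6/6 ok
(4,5)% 4/5 ok
(4,6)% 6/6 ok
(4,7)% 4/4 ok
(5,1)% 1/1 ok
(5,2)% 1/1 ok
(5,6)% 4/4 ok
(5,7)% 3/3 ok
All meet the threshold, so the configuration is stable.

Yes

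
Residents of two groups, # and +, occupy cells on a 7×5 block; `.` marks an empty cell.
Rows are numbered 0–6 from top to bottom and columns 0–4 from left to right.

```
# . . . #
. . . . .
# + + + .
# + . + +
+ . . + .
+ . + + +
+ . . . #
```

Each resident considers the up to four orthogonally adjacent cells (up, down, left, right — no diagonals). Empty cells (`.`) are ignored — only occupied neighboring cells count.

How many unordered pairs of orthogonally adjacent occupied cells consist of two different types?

Scan each occupied cell's neighbors to the right and below so each pair is counted once.
From row 2: 1 unlike of 6 pairs (running 1/6).
From row 3: 2 unlike of 4 pairs (running 3/10).
From row 4: 0 unlike of 2 pairs (running 3/12).
From row 5: 1 unlike of 4 pairs (running 4/16).
Total adjacent occupied pairs: 16; unlike-type pairs: 4.

4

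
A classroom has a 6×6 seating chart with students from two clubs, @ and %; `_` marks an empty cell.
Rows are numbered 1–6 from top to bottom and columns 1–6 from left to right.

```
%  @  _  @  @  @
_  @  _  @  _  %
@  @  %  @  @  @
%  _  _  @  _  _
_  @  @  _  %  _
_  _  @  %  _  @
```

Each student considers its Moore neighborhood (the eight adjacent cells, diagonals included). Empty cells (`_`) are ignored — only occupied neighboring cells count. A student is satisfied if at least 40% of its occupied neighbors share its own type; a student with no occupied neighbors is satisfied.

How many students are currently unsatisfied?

(1,1)% 0/2 not
(1,2)@ 1/2 satisfied
(1,4)@ 2/2 satisfied
(1,5)@ 3/4 satisfied
(1,6)@ 1/2 satisfied
(2,2)@ 3/5 satisfied
(2,4)@ 4/5 satisfied
(2,6)% 0/4 not
(3,1)@ 2/3 satisfied
(3,2)@ 2/4 satisfied
(3,3)% 0/5 not
(3,4)@ 3/4 satisfied
(3,5)@ 4/5 satisfied
(3,6)@ 1/2 satisfied
(4,1)% 0/3 not
(4,4)@ 3/5 satisfied
(5,2)@ 2/3 satisfied
(5,3)@ 3/4 satisfied
(5,5)% 1/3 not
(6,3)@ 2/3 satisfied
(6,4)% 1/3 not
(6,6)@ 0/1 not
Unsatisfied: (1,1), (2,6), (3,3), (4,1), (5,5), (6,4), (6,6) — 7 in total.

7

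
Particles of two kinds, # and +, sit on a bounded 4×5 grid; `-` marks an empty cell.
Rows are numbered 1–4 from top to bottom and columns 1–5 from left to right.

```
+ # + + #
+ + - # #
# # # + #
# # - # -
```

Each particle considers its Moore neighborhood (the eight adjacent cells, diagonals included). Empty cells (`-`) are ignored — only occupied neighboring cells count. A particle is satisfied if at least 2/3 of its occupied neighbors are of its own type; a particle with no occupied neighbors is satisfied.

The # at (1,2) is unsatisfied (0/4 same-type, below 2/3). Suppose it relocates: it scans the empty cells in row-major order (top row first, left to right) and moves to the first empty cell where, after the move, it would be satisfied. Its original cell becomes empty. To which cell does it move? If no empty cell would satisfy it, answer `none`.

(4,3)

Vacating (1,2). Empty cells in order:
  (2,3): 3/7 same-type → still unsatisfied.
  (4,3): 4/5 same-type → satisfied — stop here.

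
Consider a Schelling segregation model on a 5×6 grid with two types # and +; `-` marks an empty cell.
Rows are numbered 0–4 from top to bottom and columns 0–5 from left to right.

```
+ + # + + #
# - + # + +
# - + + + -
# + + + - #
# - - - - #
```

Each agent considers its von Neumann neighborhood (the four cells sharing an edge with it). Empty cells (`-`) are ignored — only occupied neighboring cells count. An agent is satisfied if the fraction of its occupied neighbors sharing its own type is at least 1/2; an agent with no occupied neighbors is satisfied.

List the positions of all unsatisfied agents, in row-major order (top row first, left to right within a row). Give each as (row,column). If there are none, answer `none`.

(0,0)+ 1/2 ok
(0,1)+ 1/2 ok
(0,2)# 0/3 unhappy
(0,3)+ 1/3 unhappy
(0,4)+ 2/3 ok
(0,5)# 0/2 unhappy
(1,0)# 1/2 ok
(1,2)+ 1/3 unhappy
(1,3)# 0/4 unhappy
(1,4)+ 3/4 ok
(1,5)+ 1/2 ok
(2,0)# 2/2 ok
(2,2)+ 3/3 ok
(2,3)+ 3/4 ok
(2,4)+ 2/2 ok
(3,0)# 2/3 ok
(3,1)+ 1/2 ok
(3,2)+ 3/3 ok
(3,3)+ 2/2 ok
(3,5)# 1/1 ok
(4,0)# 1/1 ok
(4,5)# 1/1 ok

(0,2), (0,3), (0,5), (1,2), (1,3)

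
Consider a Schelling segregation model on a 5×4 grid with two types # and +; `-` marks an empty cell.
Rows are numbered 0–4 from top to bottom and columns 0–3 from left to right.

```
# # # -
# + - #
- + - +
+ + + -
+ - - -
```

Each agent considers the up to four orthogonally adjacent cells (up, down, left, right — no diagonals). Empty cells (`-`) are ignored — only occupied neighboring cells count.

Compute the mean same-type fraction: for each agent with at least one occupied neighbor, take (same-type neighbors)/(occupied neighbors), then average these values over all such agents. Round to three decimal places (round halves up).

(0,0)# 2/2
(0,1)# 2/3
(0,2)# 1/1
(1,0)# 1/2
(1,1)+ 1/3
(1,3)# 0/1
(2,1)+ 2/2
(2,3)+ 0/1
(3,0)+ 2/2
(3,1)+ 3/3
(3,2)+ 1/1
(4,0)+ 1/1
Sum over 12 agents: 2/2 + 2/3 + 1/1 + 1/2 + 1/3 + 0/1 + 2/2 + 0/1 + 2/2 + 3/3 + 1/1 + 1/1 = 17/2; mean = 17/2 ÷ 12 = 17/24 = 0.708333… → 0.708.

0.708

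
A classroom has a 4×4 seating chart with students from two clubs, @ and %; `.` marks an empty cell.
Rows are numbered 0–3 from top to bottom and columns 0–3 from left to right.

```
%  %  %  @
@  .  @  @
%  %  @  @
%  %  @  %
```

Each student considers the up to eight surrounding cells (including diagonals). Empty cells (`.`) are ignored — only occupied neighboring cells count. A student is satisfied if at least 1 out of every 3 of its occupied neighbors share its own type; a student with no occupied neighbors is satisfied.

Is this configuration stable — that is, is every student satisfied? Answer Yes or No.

(0,0)% 1/2 satisfied
(0,1)% 2/4 satisfied
(0,2)% 1/4 not
(0,3)@ 2/3 satisfied
(1,0)@ 0/4 not
(1,2)@ 4/7 satisfied
(1,3)@ 4/5 satisfied
(2,0)% 3/4 satisfied
(2,1)% 3/7 satisfied
(2,2)@ 4/7 satisfied
(2,3)@ 4/5 satisfied
(3,0)% 3/3 satisfied
(3,1)% 3/5 satisfied
(3,2)@ 2/5 satisfied
(3,3)% 0/3 not
For instance (0,2) has only 1/4 same-type neighbors, below 1/3.

No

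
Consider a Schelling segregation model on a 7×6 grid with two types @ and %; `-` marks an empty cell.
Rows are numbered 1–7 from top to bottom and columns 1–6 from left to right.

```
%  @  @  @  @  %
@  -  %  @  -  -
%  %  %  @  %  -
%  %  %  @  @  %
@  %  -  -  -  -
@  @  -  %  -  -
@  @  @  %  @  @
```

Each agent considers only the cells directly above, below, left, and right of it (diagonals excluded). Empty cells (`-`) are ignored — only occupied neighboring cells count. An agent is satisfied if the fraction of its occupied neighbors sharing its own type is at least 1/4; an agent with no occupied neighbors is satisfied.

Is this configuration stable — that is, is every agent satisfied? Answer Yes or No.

No

Row 1: (1,1)% 0/2 not · (1,2)@ 1/2 satisfied · (1,3)@ 2/3 satisfied · (1,4)@ 3/3 satisfied · (1,5)@ 1/2 satisfied · (1,6)% 0/1 not
Row 2: (2,1)@ 0/2 not · (2,3)% 1/3 satisfied · (2,4)@ 2/3 satisfied
Row 3: (3,1)% 2/3 satisfied · (3,2)% 3/3 satisfied · (3,3)% 3/4 satisfied · (3,4)@ 2/4 satisfied · (3,5)% 0/2 not
Row 4: (4,1)% 2/3 satisfied · (4,2)% 4/4 satisfied · (4,3)% 2/3 satisfied · (4,4)@ 2/3 satisfied · (4,5)@ 1/3 satisfied · (4,6)% 0/1 not
Row 5: (5,1)@ 1/3 satisfied · (5,2)% 1/3 satisfied
Row 6: (6,1)@ 3/3 satisfied · (6,2)@ 2/3 satisfied · (6,4)% 1/1 satisfied
Row 7: (7,1)@ 2/2 satisfied · (7,2)@ 3/3 satisfied · (7,3)@ 1/2 satisfied · (7,4)% 1/3 satisfied · (7,5)@ 1/2 satisfied · (7,6)@ 1/1 satisfied
For instance (1,1) has only 0/2 same-type neighbors, below 1/4.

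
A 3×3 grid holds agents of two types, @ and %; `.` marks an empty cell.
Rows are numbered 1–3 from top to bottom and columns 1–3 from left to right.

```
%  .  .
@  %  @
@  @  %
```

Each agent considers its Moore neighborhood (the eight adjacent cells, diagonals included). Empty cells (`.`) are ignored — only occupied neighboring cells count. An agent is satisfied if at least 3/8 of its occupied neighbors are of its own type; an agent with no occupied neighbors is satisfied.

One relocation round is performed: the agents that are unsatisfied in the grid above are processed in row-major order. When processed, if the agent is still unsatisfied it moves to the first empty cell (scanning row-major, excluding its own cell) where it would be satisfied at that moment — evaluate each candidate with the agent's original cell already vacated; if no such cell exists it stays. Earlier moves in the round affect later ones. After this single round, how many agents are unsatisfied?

Initially unsatisfied (in order): (2,2), (2,3), (3,3).
  (2,2): no empty cell satisfies it; stays.
  (2,3): no empty cell satisfies it; stays.
  (3,3) → (1,2).
Resulting grid:
% % .
@ % @
@ @ .
Unsatisfied now: (2,2), (2,3).

2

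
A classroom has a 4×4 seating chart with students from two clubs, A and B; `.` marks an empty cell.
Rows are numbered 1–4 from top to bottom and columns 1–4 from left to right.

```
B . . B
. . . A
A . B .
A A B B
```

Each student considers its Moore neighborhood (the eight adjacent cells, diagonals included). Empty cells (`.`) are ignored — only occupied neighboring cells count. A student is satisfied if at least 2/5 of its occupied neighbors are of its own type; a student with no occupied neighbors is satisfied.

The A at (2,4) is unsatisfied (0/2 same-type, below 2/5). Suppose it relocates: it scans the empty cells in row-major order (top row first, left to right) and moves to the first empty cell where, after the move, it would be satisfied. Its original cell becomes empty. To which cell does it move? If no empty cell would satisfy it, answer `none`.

(2,1)

Vacating (2,4). Empty cells in order:
  (1,2): 0/1 same-type → still unsatisfied.
  (1,3): 0/1 same-type → still unsatisfied.
  (2,1): 1/2 same-type → satisfied — stop here.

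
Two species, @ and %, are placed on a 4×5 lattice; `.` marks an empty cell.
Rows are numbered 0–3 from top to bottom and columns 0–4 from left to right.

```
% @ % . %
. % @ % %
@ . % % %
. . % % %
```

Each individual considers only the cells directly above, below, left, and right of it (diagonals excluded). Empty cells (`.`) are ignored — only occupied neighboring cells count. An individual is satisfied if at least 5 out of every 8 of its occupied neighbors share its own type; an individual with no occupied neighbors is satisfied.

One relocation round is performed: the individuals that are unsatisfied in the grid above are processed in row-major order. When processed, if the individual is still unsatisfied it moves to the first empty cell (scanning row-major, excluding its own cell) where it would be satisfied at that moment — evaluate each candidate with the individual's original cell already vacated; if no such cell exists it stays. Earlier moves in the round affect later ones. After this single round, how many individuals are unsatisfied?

Initially unsatisfied (in order): (0,0), (0,1), (0,2), (1,1), (1,2).
  (0,0) → (0,3).
  (0,1) → (0,0).
  (0,2) → (2,1).
  (1,1) → (3,1).
  (1,2) → (0,1).
Resulting grid:
@ @ . % %
. . . % %
@ % % % %
. % % % %
Unsatisfied now: (2,0).

1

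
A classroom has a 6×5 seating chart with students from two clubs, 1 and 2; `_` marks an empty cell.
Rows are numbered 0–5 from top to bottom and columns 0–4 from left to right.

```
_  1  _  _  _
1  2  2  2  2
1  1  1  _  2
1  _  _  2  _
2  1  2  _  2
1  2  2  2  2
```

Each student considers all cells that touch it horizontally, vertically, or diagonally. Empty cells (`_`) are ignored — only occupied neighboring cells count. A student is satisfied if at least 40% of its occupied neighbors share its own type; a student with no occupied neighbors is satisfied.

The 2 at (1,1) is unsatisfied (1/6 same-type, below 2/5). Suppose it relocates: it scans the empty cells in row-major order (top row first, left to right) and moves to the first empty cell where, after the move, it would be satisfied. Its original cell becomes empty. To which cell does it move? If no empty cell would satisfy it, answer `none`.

Vacating (1,1). Empty cells in order:
  (0,0): 0/2 same-type → still unsatisfied.
  (0,2): 2/3 same-type → satisfied — stop here.

(0,2)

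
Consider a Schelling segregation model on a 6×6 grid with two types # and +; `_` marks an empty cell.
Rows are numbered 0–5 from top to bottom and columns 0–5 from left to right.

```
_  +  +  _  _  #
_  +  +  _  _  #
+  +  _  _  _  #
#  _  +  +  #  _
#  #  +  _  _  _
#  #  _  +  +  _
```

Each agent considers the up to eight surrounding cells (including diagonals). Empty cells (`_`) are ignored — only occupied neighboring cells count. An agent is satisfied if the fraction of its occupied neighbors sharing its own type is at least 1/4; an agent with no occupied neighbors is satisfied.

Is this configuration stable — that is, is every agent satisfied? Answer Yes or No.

(0,1)+ 3/3 satisfied
(0,2)+ 3/3 satisfied
(0,5)# 1/1 satisfied
(1,1)+ 5/5 satisfied
(1,2)+ 4/4 satisfied
(1,5)# 2/2 satisfied
(2,0)+ 2/3 satisfied
(2,1)+ 4/5 satisfied
(2,5)# 2/2 satisfied
(3,0)# 2/4 satisfied
(3,2)+ 3/4 satisfied
(3,3)+ 2/3 satisfied
(3,4)# 1/2 satisfied
(4,0)# 4/4 satisfied
(4,1)# 4/6 satisfied
(4,2)+ 3/5 satisfied
(5,0)# 3/3 satisfied
(5,1)# 3/4 satisfied
(5,3)+ 2/2 satisfied
(5,4)+ 1/1 satisfied
All meet the threshold, so the configuration is stable.

Yes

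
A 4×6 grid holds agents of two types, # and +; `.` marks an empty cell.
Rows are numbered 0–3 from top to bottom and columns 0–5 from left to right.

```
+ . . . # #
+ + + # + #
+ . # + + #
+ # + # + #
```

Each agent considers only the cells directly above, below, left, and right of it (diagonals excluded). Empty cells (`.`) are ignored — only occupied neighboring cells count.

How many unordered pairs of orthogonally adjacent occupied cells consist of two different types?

Scan each occupied cell's neighbors to the right and below so each pair is counted once.
Row 0: +(0,0)–+(1,0)= #(0,4)–#(0,5)= #(0,4)–+(1,4)≠ #(0,5)–#(1,5)=  → 1/4 unlike.
Row 1: +(1,0)–+(1,1)= +(1,0)–+(2,0)= +(1,1)–+(1,2)= +(1,2)–#(1,3)≠ +(1,2)–#(2,2)≠ #(1,3)–+(1,4)≠ #(1,3)–+(2,3)≠ +(1,4)–#(1,5)≠ +(1,4)–+(2,4)= #(1,5)–#(2,5)=  → 5/10 unlike.
Row 2: +(2,0)–+(3,0)= #(2,2)–+(2,3)≠ #(2,2)–+(3,2)≠ +(2,3)–+(2,4)= +(2,3)–#(3,3)≠ +(2,4)–#(2,5)≠ +(2,4)–+(3,4)= #(2,5)–#(3,5)=  → 4/8 unlike.
Row 3: +(3,0)–#(3,1)≠ #(3,1)–+(3,2)≠ +(3,2)–#(3,3)≠ #(3,3)–+(3,4)≠ +(3,4)–#(3,5)≠  → 5/5 unlike.
Total adjacent occupied pairs: 27; unlike-type pairs: 15.

15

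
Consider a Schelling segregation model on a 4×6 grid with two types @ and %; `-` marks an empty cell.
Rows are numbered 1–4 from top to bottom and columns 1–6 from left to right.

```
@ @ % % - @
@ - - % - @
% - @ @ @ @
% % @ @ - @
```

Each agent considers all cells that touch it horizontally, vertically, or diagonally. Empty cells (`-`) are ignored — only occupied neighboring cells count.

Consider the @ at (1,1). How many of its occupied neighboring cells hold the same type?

Occupied neighbors of (1,1): (1,2)=@, (2,1)=@.
Same type (@): 2 of 2.

2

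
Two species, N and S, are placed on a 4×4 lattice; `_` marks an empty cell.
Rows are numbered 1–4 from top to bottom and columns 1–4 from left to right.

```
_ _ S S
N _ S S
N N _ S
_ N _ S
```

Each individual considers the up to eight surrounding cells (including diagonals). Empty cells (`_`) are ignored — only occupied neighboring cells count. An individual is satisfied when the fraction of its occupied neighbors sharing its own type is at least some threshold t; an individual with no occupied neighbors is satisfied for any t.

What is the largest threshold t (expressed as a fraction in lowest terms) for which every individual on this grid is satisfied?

3/4

Row 1: (1,3)S 3/3 · (1,4)S 3/3
Row 2: (2,1)N 2/2 · (2,3)S 4/5 · (2,4)S 4/4
Row 3: (3,1)N 3/3 · (3,2)N 3/4 · (3,4)S 3/3
Row 4: (4,2)N 2/2 · (4,4)S 1/1
The smallest same-type fraction is 3/4 at (3,2), which reduces to 3/4. Any threshold above that leaves this individual unsatisfied.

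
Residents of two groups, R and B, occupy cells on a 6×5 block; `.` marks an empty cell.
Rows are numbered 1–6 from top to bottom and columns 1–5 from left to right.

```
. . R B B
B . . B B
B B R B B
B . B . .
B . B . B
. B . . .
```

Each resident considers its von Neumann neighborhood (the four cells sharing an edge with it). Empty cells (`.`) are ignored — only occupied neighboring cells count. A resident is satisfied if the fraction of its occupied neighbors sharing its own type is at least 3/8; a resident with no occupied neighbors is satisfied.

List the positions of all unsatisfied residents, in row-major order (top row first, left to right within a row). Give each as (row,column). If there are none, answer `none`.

(1,3), (3,3)

Row 1: (1,3)R 0/1 not · (1,4)B 2/3 satisfied · (1,5)B 2/2 satisfied
Row 2: (2,1)B 1/1 satisfied · (2,4)B 3/3 satisfied · (2,5)B 3/3 satisfied
Row 3: (3,1)B 3/3 satisfied · (3,2)B 1/2 satisfied · (3,3)R 0/3 not · (3,4)B 2/3 satisfied · (3,5)B 2/2 satisfied
Row 4: (4,1)B 2/2 satisfied · (4,3)B 1/2 satisfied
Row 5: (5,1)B 1/1 satisfied · (5,3)B 1/1 satisfied · (5,5)B 0/0 satisfied
Row 6: (6,2)B 0/0 satisfied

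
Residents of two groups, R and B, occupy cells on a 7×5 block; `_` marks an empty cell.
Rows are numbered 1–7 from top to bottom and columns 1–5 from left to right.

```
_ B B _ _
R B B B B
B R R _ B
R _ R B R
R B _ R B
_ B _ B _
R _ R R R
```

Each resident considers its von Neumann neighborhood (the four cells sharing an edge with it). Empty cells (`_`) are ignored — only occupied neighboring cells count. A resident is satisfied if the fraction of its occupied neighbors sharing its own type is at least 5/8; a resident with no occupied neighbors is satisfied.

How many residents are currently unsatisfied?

14

Row 1: (1,2)B 2/2 ok · (1,3)B 2/2 ok
Row 2: (2,1)R 0/2 unhappy · (2,2)B 2/4 unhappy · (2,3)B 3/4 ok · (2,4)B 2/2 ok · (2,5)B 2/2 ok
Row 3: (3,1)B 0/3 unhappy · (3,2)R 1/3 unhappy · (3,3)R 2/3 ok · (3,5)B 1/2 unhappy
Row 4: (4,1)R 1/2 unhappy · (4,3)R 1/2 unhappy · (4,4)B 0/3 unhappy · (4,5)R 0/3 unhappy
Row 5: (5,1)R 1/2 unhappy · (5,2)B 1/2 unhappy · (5,4)R 0/3 unhappy · (5,5)B 0/2 unhappy
Row 6: (6,2)B 1/1 ok · (6,4)B 0/2 unhappy
Row 7: (7,1)R 0/0 ok · (7,3)R 1/1 ok · (7,4)R 2/3 ok · (7,5)R 1/1 ok
Unsatisfied: (2,1), (2,2), (3,1), (3,2), (3,5), (4,1), (4,3), (4,4), (4,5), (5,1), (5,2), (5,4), (5,5), (6,4) — 14 in total.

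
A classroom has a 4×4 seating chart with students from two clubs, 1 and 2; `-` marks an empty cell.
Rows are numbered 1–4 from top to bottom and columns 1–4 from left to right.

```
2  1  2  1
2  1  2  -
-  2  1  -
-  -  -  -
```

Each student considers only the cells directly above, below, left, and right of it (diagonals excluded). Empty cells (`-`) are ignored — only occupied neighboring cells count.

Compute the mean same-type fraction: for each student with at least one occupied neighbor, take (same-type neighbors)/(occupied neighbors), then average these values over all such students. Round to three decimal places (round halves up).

0.250

Row 1: (1,1)2 1/2 · (1,2)1 1/3 · (1,3)2 1/3 · (1,4)1 0/1
Row 2: (2,1)2 1/2 · (2,2)1 1/4 · (2,3)2 1/3
Row 3: (3,2)2 0/2 · (3,3)1 0/2
Sum over 9 students: 1/2 + 1/3 + 1/3 + 0/1 + 1/2 + 1/4 + 1/3 + 0/2 + 0/2 = 9/4; mean = 9/4 ÷ 9 = 1/4 = 0.25 → 0.250.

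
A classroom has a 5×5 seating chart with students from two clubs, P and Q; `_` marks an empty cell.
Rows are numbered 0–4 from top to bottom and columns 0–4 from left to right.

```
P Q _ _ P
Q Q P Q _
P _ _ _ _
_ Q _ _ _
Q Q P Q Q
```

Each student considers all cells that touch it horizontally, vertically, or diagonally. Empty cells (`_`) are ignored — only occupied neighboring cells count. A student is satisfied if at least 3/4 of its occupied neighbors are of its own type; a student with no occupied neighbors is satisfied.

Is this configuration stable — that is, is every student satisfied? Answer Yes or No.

No

(0,0)P 0/3 ✗
(0,1)Q 2/4 ✗
(0,4)P 0/1 ✗
(1,0)Q 2/4 ✗
(1,1)Q 2/5 ✗
(1,2)P 0/3 ✗
(1,3)Q 0/2 ✗
(2,0)P 0/3 ✗
(3,1)Q 2/4 ✗
(4,0)Q 2/2 ✓
(4,1)Q 2/3 ✗
(4,2)P 0/3 ✗
(4,3)Q 1/2 ✗
(4,4)Q 1/1 ✓
For instance (0,0) has only 0/3 same-type neighbors, below 3/4.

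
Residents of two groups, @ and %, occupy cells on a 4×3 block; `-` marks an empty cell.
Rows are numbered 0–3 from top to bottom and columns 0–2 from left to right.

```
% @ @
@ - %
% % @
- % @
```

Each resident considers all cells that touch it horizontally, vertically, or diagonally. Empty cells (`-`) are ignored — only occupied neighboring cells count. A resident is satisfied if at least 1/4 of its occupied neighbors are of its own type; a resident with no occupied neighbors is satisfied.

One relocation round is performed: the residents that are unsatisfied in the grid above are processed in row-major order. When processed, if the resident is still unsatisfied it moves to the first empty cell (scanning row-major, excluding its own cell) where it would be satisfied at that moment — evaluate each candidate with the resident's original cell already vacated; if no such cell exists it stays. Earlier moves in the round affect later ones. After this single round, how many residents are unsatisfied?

Initially unsatisfied (in order): (0,0).
  (0,0) → (1,1).
Resulting grid:
- @ @
@ % %
% % @
- % @
Unsatisfied now: (2,2).

1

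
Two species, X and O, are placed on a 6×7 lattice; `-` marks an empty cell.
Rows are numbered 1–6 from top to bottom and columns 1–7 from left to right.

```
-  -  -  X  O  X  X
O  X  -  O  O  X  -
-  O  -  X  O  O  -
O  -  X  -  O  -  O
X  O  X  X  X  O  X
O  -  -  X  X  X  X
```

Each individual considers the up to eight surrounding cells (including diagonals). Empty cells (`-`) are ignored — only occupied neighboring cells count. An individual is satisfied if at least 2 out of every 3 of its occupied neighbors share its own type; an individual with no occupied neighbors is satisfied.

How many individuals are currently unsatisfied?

Row 1: (1,4)X 0/3 unhappy · (1,5)O 2/5 unhappy · (1,6)X 2/4 unhappy · (1,7)X 2/2 ok
Row 2: (2,1)O 1/2 unhappy · (2,2)X 0/2 unhappy · (2,4)O 3/5 unhappy · (2,5)O 4/8 unhappy · (2,6)X 2/6 unhappy
Row 3: (3,2)O 2/4 unhappy · (3,4)X 1/5 unhappy · (3,5)O 4/6 ok · (3,6)O 4/5 ok
Row 4: (4,1)O 2/3 ok · (4,3)X 3/5 unhappy · (4,5)O 3/6 unhappy · (4,7)O 2/3 ok
Row 5: (5,1)X 0/3 unhappy · (5,2)O 2/5 unhappy · (5,3)X 3/4 ok · (5,4)X 5/6 ok · (5,5)X 4/6 ok · (5,6)O 2/7 unhappy · (5,7)X 2/4 unhappy
Row 6: (6,1)O 1/2 unhappy · (6,4)X 4/4 ok · (6,5)X 4/5 ok · (6,6)X 4/5 ok · (6,7)X 2/3 ok
Unsatisfied: (1,4), (1,5), (1,6), (2,1), (2,2), (2,4), (2,5), (2,6), (3,2), (3,4), (4,3), (4,5), (5,1), (5,2), (5,6), (5,7), (6,1) — 17 in total.

17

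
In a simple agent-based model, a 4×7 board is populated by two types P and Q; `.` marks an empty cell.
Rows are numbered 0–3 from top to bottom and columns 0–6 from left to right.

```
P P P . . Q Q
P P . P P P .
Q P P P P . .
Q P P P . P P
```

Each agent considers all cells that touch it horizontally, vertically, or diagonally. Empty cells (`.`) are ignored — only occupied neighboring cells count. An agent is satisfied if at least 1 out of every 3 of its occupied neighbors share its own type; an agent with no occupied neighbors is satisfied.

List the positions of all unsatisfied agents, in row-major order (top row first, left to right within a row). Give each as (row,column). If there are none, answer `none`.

(2,0)

Row 0: (0,0)P 3/3 ✓ · (0,1)P 4/4 ✓ · (0,2)P 3/3 ✓ · (0,5)Q 1/3 ✓ · (0,6)Q 1/2 ✓
Row 1: (1,0)P 4/5 ✓ · (1,1)P 6/7 ✓ · (1,3)P 5/5 ✓ · (1,4)P 4/5 ✓ · (1,5)P 2/4 ✓
Row 2: (2,0)Q 1/5 ✗ · (2,1)P 5/7 ✓ · (2,2)P 7/7 ✓ · (2,3)P 6/6 ✓ · (2,4)P 6/6 ✓
Row 3: (3,0)Q 1/3 ✓ · (3,1)P 3/5 ✓ · (3,2)P 5/5 ✓ · (3,3)P 4/4 ✓ · (3,5)P 2/2 ✓ · (3,6)P 1/1 ✓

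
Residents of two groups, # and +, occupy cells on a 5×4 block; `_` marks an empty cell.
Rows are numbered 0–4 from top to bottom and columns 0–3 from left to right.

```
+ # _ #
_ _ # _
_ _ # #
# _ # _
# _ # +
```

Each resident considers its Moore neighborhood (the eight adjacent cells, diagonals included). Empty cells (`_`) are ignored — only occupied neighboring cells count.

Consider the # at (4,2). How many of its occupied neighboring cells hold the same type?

Occupied neighbors of (4,2): (3,2)=#, (4,3)=+.
Same type (#): 1 of 2.

1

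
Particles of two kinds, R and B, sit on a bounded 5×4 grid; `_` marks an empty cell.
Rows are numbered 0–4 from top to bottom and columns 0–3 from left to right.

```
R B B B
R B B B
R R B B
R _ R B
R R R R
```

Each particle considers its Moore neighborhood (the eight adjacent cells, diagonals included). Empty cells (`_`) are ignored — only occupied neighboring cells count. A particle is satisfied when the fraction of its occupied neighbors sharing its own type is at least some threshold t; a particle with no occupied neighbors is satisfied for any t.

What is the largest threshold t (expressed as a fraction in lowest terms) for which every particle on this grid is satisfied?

(0,0)R 1/3
(0,1)B 3/5
(0,2)B 5/5
(0,3)B 3/3
(1,0)R 3/5
(1,1)B 4/8
(1,2)B 7/8
(1,3)B 5/5
(2,0)R 3/4
(2,1)R 4/7
(2,2)B 5/7
(2,3)B 4/5
(3,0)R 4/4
(3,2)R 4/7
(3,3)B 2/5
(4,0)R 2/2
(4,1)R 4/4
(4,2)R 3/4
(4,3)R 2/3
The smallest same-type fraction is 1/3 at (0,0), which reduces to 1/3. Any threshold above that leaves this particle unsatisfied.

1/3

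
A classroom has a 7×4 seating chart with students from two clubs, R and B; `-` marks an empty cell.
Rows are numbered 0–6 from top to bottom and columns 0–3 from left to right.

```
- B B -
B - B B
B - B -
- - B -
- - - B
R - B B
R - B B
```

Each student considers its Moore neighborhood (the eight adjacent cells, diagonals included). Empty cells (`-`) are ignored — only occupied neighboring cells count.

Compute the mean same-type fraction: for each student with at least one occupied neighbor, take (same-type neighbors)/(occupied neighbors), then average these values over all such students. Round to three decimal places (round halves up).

1.000

Row 0: (0,1)B 3/3 · (0,2)B 3/3
Row 1: (1,0)B 2/2 · (1,2)B 4/4 · (1,3)B 3/3
Row 2: (2,0)B 1/1 · (2,2)B 3/3
Row 3: (3,2)B 2/2
Row 4: (4,3)B 3/3
Row 5: (5,0)R 1/1 · (5,2)B 4/4 · (5,3)B 4/4
Row 6: (6,0)R 1/1 · (6,2)B 3/3 · (6,3)B 3/3
Sum over 15 students: 3/3 + 3/3 + 2/2 + 4/4 + 3/3 + 1/1 + 3/3 + 2/2 + 3/3 + 1/1 + 4/4 + 4/4 + 1/1 + 3/3 + 3/3 = 15; mean = 15 ÷ 15 = 1 = 1.0 → 1.000.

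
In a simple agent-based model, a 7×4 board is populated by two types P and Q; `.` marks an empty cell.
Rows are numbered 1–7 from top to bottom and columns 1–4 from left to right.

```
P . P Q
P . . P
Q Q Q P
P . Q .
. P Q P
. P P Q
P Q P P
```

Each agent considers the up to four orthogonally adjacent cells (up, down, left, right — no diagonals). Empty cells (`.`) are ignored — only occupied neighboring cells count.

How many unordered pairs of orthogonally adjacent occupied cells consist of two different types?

14

Scan each occupied cell's neighbors to the right and below so each pair is counted once.
From row 1: 2 unlike of 3 pairs (running 2/3).
From row 2: 1 unlike of 2 pairs (running 3/5).
From row 3: 2 unlike of 5 pairs (running 5/10).
From row 4: 0 unlike of 1 pairs (running 5/11).
From row 5: 4 unlike of 5 pairs (running 9/16).
From row 6: 3 unlike of 5 pairs (running 12/21).
From row 7: 2 unlike of 3 pairs (running 14/24).
Total adjacent occupied pairs: 24; unlike-type pairs: 14.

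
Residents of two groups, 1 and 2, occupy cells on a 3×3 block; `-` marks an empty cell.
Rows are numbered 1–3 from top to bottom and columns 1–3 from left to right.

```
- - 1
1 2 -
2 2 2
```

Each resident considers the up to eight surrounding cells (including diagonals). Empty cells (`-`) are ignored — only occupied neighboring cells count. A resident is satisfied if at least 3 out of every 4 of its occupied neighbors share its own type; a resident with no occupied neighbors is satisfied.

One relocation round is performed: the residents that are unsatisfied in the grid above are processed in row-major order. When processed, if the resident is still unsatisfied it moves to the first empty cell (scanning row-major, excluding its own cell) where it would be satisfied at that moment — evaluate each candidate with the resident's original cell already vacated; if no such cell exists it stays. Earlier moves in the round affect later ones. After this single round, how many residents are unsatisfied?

3

Initially unsatisfied (in order): (1,3), (2,1), (2,2), (3,1).
  (1,3): no empty cell satisfies it; stays.
  (2,1): no empty cell satisfies it; stays.
  (2,2): no empty cell satisfies it; stays.
  (3,1) → (2,3).
Resulting grid:
- - 1
1 2 2
- 2 2
Unsatisfied now: (1,3), (2,1), (2,2).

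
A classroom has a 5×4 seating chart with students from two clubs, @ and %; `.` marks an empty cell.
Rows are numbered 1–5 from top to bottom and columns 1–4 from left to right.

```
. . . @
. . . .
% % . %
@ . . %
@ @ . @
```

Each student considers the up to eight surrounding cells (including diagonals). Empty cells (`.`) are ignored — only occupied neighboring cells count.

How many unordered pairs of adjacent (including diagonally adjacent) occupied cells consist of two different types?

3

Scan each occupied cell's neighbors to the right and below (and the two forward diagonals) so each pair is counted once.
From row 3: 2 unlike of 4 pairs (running 2/4).
From row 4: 1 unlike of 3 pairs (running 3/7).
From row 5: 0 unlike of 1 pairs (running 3/8).
Total adjacent occupied pairs: 8; unlike-type pairs: 3.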